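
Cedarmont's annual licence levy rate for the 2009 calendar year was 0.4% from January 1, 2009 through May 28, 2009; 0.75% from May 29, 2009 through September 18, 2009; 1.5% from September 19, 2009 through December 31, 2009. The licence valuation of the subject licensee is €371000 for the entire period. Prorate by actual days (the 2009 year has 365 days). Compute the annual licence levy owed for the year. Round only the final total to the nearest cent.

January 1 – May 28, 2009: 148 days at 0.4% → €371000 × 0.4% × 148/365 = €601.7315
May 29 – September 18, 2009: 113 days at 0.75% → €371000 × 0.75% × 113/365 = €861.4315
September 19 – December 31, 2009: 104 days at 1.5% → €371000 × 1.5% × 104/365 = €1585.6438
Total = €3048.8068

€3048.81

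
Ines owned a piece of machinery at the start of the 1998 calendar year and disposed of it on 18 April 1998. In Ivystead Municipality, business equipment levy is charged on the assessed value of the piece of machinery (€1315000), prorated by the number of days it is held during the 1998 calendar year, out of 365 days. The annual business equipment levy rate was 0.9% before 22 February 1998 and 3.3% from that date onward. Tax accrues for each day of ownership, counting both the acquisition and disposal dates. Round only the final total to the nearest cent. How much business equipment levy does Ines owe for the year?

€8343.95

1 January – 21 February 1998: 52 days at 0.9% → €1315000 × 0.9% × 52/365 = €1686.0822
22 February – 18 April 1998: 56 days at 3.3% → €1315000 × 3.3% × 56/365 = €6657.8630
Total = €8343.9452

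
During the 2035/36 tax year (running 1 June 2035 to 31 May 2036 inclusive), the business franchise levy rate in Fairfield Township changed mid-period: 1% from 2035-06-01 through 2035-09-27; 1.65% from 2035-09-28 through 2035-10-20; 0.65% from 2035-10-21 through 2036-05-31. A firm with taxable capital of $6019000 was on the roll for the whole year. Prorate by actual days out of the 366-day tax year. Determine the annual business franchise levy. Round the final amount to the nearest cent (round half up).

2035-06-01 to 2035-09-27: 119 days at 1% → $6019000 × 1% × 119/366 = $19569.9727
2035-09-28 to 2035-10-20: 23 days at 1.65% → $6019000 × 1.65% × 23/366 = $6241.0123
2035-10-21 to 2036-05-31: 224 days at 0.65% → $6019000 × 0.65% × 224/366 = $23944.4372
Total = $49755.4221

$49755.42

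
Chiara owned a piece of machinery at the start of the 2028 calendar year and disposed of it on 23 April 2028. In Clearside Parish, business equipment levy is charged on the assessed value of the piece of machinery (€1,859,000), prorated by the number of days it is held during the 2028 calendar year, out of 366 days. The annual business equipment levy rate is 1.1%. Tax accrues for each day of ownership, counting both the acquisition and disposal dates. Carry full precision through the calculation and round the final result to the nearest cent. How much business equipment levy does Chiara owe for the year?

Days held (1 January – 23 April 2028): 114 out of 366
Tax = €1,859,000 × 1.1% × 114/366 = €6,369.3607

€6,369.36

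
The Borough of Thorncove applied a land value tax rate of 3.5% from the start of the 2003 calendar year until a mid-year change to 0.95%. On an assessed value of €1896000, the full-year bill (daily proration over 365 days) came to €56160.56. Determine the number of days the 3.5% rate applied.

Let d = days at the first rate; then 365 − d days at the second rate.
€1896000 × [3.5%·d + 0.95%·(365−d)] / 365 = €56160.56
Solving gives d = 288, so the new rate took effect on 16 Oct 2003.

288 days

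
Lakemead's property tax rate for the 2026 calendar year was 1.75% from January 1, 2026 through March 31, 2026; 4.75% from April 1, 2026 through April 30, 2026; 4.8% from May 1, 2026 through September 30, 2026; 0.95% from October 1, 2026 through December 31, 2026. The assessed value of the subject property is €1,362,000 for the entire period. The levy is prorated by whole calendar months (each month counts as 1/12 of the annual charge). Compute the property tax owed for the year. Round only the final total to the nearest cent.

€41,824.75

January 1 – March 31, 2026: 3 months at 1.75% → €1,362,000 × 1.75% × 3/12 = €5,958.7500
April 1 – April 30, 2026: 1 month at 4.75% → €1,362,000 × 4.75% × 1/12 = €5,391.2500
May 1 – September 30, 2026: 5 months at 4.8% → €1,362,000 × 4.8% × 5/12 = €27,240.0000
October 1 – December 31, 2026: 3 months at 0.95% → €1,362,000 × 0.95% × 3/12 = €3,234.7500
Total = €41,824.7500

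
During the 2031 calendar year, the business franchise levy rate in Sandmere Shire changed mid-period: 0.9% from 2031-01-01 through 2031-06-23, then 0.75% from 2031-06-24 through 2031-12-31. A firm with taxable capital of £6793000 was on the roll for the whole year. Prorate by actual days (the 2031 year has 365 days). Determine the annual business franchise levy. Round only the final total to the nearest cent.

2031-01-01 to 2031-06-23: 174 days at 0.9% → £6793000 × 0.9% × 174/365 = £29144.7616
2031-06-24 to 2031-12-31: 191 days at 0.75% → £6793000 × 0.75% × 191/365 = £26660.1986
Total = £55804.9603

£55804.96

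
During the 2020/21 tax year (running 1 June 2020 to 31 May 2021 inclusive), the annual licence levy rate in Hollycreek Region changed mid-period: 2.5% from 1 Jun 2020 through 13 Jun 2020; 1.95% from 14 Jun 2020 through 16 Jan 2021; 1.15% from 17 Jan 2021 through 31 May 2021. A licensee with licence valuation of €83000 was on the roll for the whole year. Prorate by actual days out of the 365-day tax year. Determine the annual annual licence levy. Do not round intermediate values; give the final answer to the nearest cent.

€1389.17

1 Jun – 13 Jun 2020: 13 days at 2.5% → €83000 × 2.5% × 13/365 = €73.9041
14 Jun 2020 – 16 Jan 2021: 217 days at 1.95% → €83000 × 1.95% × 217/365 = €962.2315
17 Jan – 31 May 2021: 135 days at 1.15% → €83000 × 1.15% × 135/365 = €353.0342
Total = €1389.1699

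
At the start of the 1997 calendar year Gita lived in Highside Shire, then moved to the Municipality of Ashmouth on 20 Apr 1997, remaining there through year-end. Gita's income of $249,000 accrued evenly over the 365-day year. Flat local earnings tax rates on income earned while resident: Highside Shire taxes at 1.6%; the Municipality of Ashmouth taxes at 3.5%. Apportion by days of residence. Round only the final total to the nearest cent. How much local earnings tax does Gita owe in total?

Highside Shire, 1 Jan – 19 Apr 1997: 109 days → $249,000 × 1.6% × 109/365 = $1,189.7425
The Municipality of Ashmouth, 20 Apr – 31 Dec 1997: 256 days → $249,000 × 3.5% × 256/365 = $6,112.4384
Total = $7,302.1808

$7,302.18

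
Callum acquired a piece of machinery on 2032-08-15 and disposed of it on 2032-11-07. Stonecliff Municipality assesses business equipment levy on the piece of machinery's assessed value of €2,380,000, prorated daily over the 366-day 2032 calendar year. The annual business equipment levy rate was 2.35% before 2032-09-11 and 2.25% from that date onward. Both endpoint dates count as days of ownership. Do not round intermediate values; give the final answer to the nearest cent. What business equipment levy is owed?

€12,612.05

2032-08-15 to 2032-09-10: 27 days at 2.35% → €2,380,000 × 2.35% × 27/366 = €4,125.9836
2032-09-11 to 2032-11-07: 58 days at 2.25% → €2,380,000 × 2.25% × 58/366 = €8,486.0656
Total = €12,612.0492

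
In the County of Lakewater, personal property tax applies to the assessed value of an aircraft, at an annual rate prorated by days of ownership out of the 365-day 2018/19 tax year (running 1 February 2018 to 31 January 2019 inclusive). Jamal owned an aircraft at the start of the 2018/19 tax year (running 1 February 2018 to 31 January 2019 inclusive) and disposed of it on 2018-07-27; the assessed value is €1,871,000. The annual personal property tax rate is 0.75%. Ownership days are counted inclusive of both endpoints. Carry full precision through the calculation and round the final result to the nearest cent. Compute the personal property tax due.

€6,804.80

Days held (2018-02-01 to 2018-07-27): 177 out of 365
Tax = €1,871,000 × 0.75% × 177/365 = €6,804.8014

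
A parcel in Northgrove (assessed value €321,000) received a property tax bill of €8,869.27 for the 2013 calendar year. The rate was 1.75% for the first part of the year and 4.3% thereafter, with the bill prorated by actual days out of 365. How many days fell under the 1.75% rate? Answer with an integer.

Let d = days at the first rate; then 365 − d days at the second rate.
€321,000 × [1.75%·d + 4.3%·(365−d)] / 365 = €8,869.27
Solving gives d = 220, so the new rate took effect on 9 August 2013.

220 days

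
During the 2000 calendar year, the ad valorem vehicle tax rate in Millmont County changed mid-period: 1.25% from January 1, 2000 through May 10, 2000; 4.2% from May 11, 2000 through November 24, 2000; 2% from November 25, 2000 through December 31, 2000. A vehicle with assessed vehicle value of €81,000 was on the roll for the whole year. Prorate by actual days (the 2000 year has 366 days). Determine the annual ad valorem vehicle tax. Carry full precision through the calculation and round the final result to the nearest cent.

January 1 – May 10, 2000: 131 days at 1.25% → €81,000 × 1.25% × 131/366 = €362.3975
May 11 – November 24, 2000: 198 days at 4.2% → €81,000 × 4.2% × 198/366 = €1,840.4262
November 25 – December 31, 2000: 37 days at 2% → €81,000 × 2% × 37/366 = €163.7705
Total = €2,366.5943

€2,366.59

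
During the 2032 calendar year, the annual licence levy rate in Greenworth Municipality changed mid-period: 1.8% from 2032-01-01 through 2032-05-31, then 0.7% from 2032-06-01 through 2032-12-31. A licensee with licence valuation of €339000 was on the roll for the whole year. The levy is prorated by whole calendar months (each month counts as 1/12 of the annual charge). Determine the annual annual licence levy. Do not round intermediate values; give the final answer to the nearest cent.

€3926.75

2032-01-01 to 2032-05-31: 5 months at 1.8% → €339000 × 1.8% × 5/12 = €2542.5000
2032-06-01 to 2032-12-31: 7 months at 0.7% → €339000 × 0.7% × 7/12 = €1384.2500
Total = €3926.7500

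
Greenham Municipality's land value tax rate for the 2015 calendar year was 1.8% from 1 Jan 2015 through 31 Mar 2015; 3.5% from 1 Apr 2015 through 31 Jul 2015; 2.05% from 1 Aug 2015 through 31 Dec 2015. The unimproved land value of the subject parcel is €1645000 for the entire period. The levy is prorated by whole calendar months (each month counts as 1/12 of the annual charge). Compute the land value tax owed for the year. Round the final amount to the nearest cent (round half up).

€40645.21

1 Jan – 31 Mar 2015: 3 months at 1.8% → €1645000 × 1.8% × 3/12 = €7402.5000
1 Apr – 31 Jul 2015: 4 months at 3.5% → €1645000 × 3.5% × 4/12 = €19191.6667
1 Aug – 31 Dec 2015: 5 months at 2.05% → €1645000 × 2.05% × 5/12 = €14051.0417
Total = €40645.2083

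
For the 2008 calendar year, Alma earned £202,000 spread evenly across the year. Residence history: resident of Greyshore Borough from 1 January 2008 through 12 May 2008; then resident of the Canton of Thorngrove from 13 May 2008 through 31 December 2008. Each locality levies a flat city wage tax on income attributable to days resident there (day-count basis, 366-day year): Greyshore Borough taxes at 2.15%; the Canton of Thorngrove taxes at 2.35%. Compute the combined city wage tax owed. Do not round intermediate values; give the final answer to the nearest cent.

Greyshore Borough, 1 January – 12 May 2008: 133 days → £202,000 × 2.15% × 133/366 = £1,578.1940
The Canton of Thorngrove, 13 May – 31 December 2008: 233 days → £202,000 × 2.35% × 233/366 = £3,021.9973
Total = £4,600.1913

£4,600.19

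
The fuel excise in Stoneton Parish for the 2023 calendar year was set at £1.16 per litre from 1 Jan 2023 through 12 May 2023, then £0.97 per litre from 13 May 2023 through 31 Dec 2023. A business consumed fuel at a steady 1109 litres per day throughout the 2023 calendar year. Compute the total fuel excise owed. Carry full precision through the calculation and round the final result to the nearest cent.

1 Jan – 12 May 2023: 132 days × 1109 litres/day = 146,388 litres at £1.16/litre → £169,810.08
13 May – 31 Dec 2023: 233 days × 1109 litres/day = 258,397 litres at £0.97/litre → £250,645.09

£420,455.17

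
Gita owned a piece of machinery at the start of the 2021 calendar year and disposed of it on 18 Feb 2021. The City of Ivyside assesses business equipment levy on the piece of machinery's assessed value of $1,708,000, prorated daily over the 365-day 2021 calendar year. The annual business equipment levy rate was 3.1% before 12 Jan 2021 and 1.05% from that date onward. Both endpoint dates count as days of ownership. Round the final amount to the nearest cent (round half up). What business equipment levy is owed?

$3,462.79

1 Jan – 11 Jan 2021: 11 days at 3.1% → $1,708,000 × 3.1% × 11/365 = $1,595.6932
12 Jan – 18 Feb 2021: 38 days at 1.05% → $1,708,000 × 1.05% × 38/365 = $1,867.1014
Total = $3,462.7945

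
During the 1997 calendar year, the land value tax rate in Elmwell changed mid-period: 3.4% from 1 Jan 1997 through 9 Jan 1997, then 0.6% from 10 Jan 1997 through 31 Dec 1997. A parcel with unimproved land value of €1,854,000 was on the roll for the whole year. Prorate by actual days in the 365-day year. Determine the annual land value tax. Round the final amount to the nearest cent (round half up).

€12,404.02

1 Jan – 9 Jan 1997: 9 days at 3.4% → €1,854,000 × 3.4% × 9/365 = €1,554.3123
10 Jan – 31 Dec 1997: 356 days at 0.6% → €1,854,000 × 0.6% × 356/365 = €10,849.7096
Total = €12,404.0219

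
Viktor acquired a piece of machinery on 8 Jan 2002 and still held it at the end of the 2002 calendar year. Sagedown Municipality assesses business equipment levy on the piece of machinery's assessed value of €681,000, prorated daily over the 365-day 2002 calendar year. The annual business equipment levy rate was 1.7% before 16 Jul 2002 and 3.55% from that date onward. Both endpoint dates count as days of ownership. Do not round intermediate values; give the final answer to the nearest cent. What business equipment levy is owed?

€17,188.25

8 Jan – 15 Jul 2002: 189 days at 1.7% → €681,000 × 1.7% × 189/365 = €5,994.6658
16 Jul – 31 Dec 2002: 169 days at 3.55% → €681,000 × 3.55% × 169/365 = €11,193.5877
Total = €17,188.2534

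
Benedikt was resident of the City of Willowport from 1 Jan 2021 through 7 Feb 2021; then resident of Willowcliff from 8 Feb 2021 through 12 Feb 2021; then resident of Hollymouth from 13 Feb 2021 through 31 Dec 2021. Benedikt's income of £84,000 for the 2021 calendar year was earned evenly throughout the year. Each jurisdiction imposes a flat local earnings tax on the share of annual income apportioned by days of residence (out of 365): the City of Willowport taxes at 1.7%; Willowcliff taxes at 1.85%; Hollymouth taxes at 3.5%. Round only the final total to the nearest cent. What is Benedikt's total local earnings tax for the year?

£2,763.60

The City of Willowport, 1 Jan – 7 Feb 2021: 38 days → £84,000 × 1.7% × 38/365 = £148.6685
Willowcliff, 8 Feb – 12 Feb 2021: 5 days → £84,000 × 1.85% × 5/365 = £21.2877
Hollymouth, 13 Feb – 31 Dec 2021: 322 days → £84,000 × 3.5% × 322/365 = £2,593.6438
Total = £2,763.6000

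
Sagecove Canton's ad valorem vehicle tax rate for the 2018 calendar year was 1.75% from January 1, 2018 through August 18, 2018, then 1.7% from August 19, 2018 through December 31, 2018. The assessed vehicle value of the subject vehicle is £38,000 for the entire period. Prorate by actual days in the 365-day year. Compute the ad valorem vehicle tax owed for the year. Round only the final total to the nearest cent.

£657.97

January 1 – August 18, 2018: 230 days at 1.75% → £38,000 × 1.75% × 230/365 = £419.0411
August 19 – December 31, 2018: 135 days at 1.7% → £38,000 × 1.7% × 135/365 = £238.9315
Total = £657.9726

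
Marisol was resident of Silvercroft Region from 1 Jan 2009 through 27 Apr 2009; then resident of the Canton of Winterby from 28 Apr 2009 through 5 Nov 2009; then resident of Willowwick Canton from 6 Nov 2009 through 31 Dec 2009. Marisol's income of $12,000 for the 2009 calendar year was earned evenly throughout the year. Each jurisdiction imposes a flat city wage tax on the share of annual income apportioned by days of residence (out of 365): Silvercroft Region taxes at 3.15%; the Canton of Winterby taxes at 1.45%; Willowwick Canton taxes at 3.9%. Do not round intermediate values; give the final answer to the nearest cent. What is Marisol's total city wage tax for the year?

Silvercroft Region, 1 Jan – 27 Apr 2009: 117 days → $12,000 × 3.15% × 117/365 = $121.1671
The Canton of Winterby, 28 Apr – 5 Nov 2009: 192 days → $12,000 × 1.45% × 192/365 = $91.5288
Willowwick Canton, 6 Nov – 31 Dec 2009: 56 days → $12,000 × 3.9% × 56/365 = $71.8027
Total = $284.4986

$284.50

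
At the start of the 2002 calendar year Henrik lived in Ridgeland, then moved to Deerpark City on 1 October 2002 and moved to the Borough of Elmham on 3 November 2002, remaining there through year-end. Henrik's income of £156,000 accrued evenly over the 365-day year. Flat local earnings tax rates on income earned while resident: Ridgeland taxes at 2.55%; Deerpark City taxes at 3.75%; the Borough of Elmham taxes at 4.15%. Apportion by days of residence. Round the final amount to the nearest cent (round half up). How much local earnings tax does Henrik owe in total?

£4,550.71

Ridgeland, 1 January – 30 September 2002: 273 days → £156,000 × 2.55% × 273/365 = £2,975.3260
Deerpark City, 1 October – 2 November 2002: 33 days → £156,000 × 3.75% × 33/365 = £528.9041
The Borough of Elmham, 3 November – 31 December 2002: 59 days → £156,000 × 4.15% × 59/365 = £1,046.4822
Total = £4,550.7123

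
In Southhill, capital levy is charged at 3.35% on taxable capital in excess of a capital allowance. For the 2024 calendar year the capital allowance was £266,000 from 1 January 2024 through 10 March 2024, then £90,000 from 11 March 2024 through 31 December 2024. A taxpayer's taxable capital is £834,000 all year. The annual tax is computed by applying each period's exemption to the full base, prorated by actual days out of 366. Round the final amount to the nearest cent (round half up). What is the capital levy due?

£23,796.35

1 January – 10 March 2024: 70 days, exemption £266,000 → (£834,000 − £266,000) × 3.35% × 70/366 = £3,639.2350
11 March – 31 December 2024: 296 days, exemption £90,000 → (£834,000 − £90,000) × 3.35% × 296/366 = £20,157.1148
Total = £23,796.3497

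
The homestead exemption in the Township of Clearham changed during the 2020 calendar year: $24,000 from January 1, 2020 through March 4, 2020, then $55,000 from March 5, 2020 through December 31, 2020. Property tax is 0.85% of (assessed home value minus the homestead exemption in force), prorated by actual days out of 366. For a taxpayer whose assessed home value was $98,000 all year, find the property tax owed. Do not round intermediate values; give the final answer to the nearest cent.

January 1 – March 4, 2020: 64 days, exemption $24,000 → ($98,000 − $24,000) × 0.85% × 64/366 = $109.9891
March 5 – December 31, 2020: 302 days, exemption $55,000 → ($98,000 − $55,000) × 0.85% × 302/366 = $301.5874
Total = $411.5765

$411.58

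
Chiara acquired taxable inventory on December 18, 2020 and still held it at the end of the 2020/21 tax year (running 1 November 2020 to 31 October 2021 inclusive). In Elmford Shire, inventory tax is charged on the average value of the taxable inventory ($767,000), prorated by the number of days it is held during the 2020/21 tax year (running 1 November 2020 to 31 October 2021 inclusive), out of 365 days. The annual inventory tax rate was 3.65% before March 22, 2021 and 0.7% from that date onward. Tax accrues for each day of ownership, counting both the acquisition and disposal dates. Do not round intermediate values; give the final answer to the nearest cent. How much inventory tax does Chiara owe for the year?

$10,504.75

December 18, 2020 – March 21, 2021: 94 days at 3.65% → $767,000 × 3.65% × 94/365 = $7,209.8000
March 22 – October 31, 2021: 224 days at 0.7% → $767,000 × 0.7% × 224/365 = $3,294.9479
Total = $10,504.7479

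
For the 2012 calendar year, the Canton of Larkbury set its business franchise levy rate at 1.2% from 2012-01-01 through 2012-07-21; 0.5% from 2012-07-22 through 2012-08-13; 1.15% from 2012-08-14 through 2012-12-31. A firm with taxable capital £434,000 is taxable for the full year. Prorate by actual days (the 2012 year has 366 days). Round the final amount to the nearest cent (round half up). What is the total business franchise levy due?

£4,934.08

2012-01-01 to 2012-07-21: 203 days at 1.2% → £434,000 × 1.2% × 203/366 = £2,888.5902
2012-07-22 to 2012-08-13: 23 days at 0.5% → £434,000 × 0.5% × 23/366 = £136.3661
2012-08-14 to 2012-12-31: 140 days at 1.15% → £434,000 × 1.15% × 140/366 = £1,909.1257
Total = £4,934.0820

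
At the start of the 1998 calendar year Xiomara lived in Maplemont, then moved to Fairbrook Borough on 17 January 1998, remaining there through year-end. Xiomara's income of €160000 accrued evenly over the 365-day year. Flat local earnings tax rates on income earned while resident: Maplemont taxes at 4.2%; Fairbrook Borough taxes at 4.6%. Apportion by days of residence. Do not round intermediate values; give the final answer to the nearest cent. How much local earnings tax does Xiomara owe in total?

€7331.95

Maplemont, 1 January – 16 January 1998: 16 days → €160000 × 4.2% × 16/365 = €294.5753
Fairbrook Borough, 17 January – 31 December 1998: 349 days → €160000 × 4.6% × 349/365 = €7037.3699
Total = €7331.9452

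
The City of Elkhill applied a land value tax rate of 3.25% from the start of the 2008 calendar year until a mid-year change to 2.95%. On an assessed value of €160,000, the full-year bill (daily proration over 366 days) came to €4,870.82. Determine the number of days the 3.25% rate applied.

115 days

Let d = days at the first rate; then 366 − d days at the second rate.
€160,000 × [3.25%·d + 2.95%·(366−d)] / 366 = €4,870.82
Solving gives d = 115, so the new rate took effect on April 25, 2008.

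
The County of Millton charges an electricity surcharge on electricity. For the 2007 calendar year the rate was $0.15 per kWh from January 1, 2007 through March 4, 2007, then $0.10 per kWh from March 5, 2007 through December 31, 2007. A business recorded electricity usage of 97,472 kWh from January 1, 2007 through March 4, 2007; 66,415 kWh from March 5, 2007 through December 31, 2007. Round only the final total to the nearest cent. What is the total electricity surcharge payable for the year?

January 1 – March 4, 2007: 97,472 kWh at $0.15/kWh → $14,620.80
March 5 – December 31, 2007: 66,415 kWh at $0.10/kWh → $6,641.50

$21,262.30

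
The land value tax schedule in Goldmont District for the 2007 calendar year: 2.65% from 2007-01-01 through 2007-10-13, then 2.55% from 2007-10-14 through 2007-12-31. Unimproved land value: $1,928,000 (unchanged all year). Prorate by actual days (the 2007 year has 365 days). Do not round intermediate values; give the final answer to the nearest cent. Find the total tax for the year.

$50,674.71

2007-01-01 to 2007-10-13: 286 days at 2.65% → $1,928,000 × 2.65% × 286/365 = $40,033.7315
2007-10-14 to 2007-12-31: 79 days at 2.55% → $1,928,000 × 2.55% × 79/365 = $10,640.9753
Total = $50,674.7068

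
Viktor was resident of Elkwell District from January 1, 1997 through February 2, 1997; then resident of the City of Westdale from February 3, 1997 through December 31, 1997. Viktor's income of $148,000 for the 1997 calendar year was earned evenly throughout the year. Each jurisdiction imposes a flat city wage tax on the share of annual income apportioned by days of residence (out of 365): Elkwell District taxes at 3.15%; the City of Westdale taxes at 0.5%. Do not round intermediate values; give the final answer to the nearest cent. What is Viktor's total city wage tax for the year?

Elkwell District, January 1 – February 2, 1997: 33 days → $148,000 × 3.15% × 33/365 = $421.4959
The City of Westdale, February 3 – December 31, 1997: 332 days → $148,000 × 0.5% × 332/365 = $673.0959
Total = $1,094.5918

$1,094.59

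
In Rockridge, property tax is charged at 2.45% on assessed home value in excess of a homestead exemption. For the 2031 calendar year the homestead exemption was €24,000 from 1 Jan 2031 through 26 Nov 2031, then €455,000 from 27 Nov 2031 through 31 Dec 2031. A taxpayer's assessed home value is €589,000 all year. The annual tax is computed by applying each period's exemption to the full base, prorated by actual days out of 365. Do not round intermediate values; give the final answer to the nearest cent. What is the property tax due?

€12,829.95

1 Jan – 26 Nov 2031: 330 days, exemption €24,000 → (€589,000 − €24,000) × 2.45% × 330/365 = €12,515.1370
27 Nov – 31 Dec 2031: 35 days, exemption €455,000 → (€589,000 − €455,000) × 2.45% × 35/365 = €314.8082
Total = €12,829.9452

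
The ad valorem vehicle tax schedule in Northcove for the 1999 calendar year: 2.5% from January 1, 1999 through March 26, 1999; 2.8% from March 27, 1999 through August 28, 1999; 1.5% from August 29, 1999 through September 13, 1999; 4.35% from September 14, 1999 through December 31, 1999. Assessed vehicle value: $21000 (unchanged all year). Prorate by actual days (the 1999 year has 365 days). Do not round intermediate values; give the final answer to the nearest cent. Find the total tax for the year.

$658.57

January 1 – March 26, 1999: 85 days at 2.5% → $21000 × 2.5% × 85/365 = $122.2603
March 27 – August 28, 1999: 155 days at 2.8% → $21000 × 2.8% × 155/365 = $249.6986
August 29 – September 13, 1999: 16 days at 1.5% → $21000 × 1.5% × 16/365 = $13.8082
September 14 – December 31, 1999: 109 days at 4.35% → $21000 × 4.35% × 109/365 = $272.7986
Total = $658.5658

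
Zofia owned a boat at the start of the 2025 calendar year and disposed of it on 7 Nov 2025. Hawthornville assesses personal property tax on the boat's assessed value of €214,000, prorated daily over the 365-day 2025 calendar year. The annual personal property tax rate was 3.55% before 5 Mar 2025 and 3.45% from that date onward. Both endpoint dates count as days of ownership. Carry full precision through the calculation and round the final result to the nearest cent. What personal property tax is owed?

€6,327.66

1 Jan – 4 Mar 2025: 63 days at 3.55% → €214,000 × 3.55% × 63/365 = €1,311.2630
5 Mar – 7 Nov 2025: 248 days at 3.45% → €214,000 × 3.45% × 248/365 = €5,016.3945
Total = €6,327.6575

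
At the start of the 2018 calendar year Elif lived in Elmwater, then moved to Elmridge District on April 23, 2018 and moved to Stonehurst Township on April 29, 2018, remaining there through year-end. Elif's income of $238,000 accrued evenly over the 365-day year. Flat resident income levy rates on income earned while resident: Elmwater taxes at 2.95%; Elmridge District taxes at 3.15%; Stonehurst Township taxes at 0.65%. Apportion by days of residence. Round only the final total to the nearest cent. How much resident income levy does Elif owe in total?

$3,324.50

Elmwater, January 1 – April 22, 2018: 112 days → $238,000 × 2.95% × 112/365 = $2,154.3890
Elmridge District, April 23 – April 28, 2018: 6 days → $238,000 × 3.15% × 6/365 = $123.2384
Stonehurst Township, April 29 – December 31, 2018: 247 days → $238,000 × 0.65% × 247/365 = $1,046.8740
Total = $3,324.5014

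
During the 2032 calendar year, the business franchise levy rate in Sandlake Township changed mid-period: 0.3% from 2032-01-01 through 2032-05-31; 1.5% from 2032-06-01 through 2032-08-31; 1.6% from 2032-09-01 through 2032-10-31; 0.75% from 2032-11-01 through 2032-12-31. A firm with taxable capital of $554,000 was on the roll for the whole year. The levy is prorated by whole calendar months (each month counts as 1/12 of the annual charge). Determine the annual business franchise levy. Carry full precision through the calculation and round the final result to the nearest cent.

2032-01-01 to 2032-05-31: 5 months at 0.3% → $554,000 × 0.3% × 5/12 = $692.5000
2032-06-01 to 2032-08-31: 3 months at 1.5% → $554,000 × 1.5% × 3/12 = $2,077.5000
2032-09-01 to 2032-10-31: 2 months at 1.6% → $554,000 × 1.6% × 2/12 = $1,477.3333
2032-11-01 to 2032-12-31: 2 months at 0.75% → $554,000 × 0.75% × 2/12 = $692.5000
Total = $4,939.8333

$4,939.83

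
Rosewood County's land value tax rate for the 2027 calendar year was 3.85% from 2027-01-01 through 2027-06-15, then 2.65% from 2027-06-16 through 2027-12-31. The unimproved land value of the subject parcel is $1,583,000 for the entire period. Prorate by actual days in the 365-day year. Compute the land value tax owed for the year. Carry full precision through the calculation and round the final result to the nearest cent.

$50,588.78

2027-01-01 to 2027-06-15: 166 days at 3.85% → $1,583,000 × 3.85% × 166/365 = $27,717.6795
2027-06-16 to 2027-12-31: 199 days at 2.65% → $1,583,000 × 2.65% × 199/365 = $22,871.0973
Total = $50,588.7767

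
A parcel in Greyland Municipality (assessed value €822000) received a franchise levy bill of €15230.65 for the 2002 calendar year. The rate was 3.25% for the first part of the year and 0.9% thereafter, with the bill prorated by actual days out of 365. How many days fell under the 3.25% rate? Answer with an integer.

148 days

Let d = days at the first rate; then 365 − d days at the second rate.
€822000 × [3.25%·d + 0.9%·(365−d)] / 365 = €15230.65
Solving gives d = 148, so the new rate took effect on 29 May 2002.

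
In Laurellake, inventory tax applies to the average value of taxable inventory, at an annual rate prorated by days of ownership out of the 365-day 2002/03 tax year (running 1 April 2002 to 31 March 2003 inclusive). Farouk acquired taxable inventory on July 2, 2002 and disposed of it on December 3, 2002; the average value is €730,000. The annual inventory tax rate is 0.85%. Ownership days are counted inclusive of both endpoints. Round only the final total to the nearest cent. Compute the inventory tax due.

Days held (July 2 – December 3, 2002): 155 out of 365
Tax = €730,000 × 0.85% × 155/365 = €2,635.0000

€2,635.00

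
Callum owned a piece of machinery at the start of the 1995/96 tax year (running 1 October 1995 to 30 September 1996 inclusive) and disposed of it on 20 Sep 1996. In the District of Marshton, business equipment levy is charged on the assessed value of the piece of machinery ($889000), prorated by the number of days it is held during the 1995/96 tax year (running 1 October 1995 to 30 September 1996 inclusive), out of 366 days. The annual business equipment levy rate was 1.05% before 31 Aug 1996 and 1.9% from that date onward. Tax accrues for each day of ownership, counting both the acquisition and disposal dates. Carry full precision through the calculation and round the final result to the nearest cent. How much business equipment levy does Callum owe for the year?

1 Oct 1995 – 30 Aug 1996: 335 days at 1.05% → $889000 × 1.05% × 335/366 = $8543.8730
31 Aug – 20 Sep 1996: 21 days at 1.9% → $889000 × 1.9% × 21/366 = $969.1557
Total = $9513.0287

$9513.03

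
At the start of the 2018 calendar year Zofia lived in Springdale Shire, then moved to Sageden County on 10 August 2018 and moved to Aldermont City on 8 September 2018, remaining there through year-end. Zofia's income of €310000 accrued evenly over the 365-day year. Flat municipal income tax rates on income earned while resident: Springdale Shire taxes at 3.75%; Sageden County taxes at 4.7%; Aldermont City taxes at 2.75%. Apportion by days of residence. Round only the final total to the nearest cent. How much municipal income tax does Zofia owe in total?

Springdale Shire, 1 January – 9 August 2018: 221 days → €310000 × 3.75% × 221/365 = €7038.6986
Sageden County, 10 August – 7 September 2018: 29 days → €310000 × 4.7% × 29/365 = €1157.6164
Aldermont City, 8 September – 31 December 2018: 115 days → €310000 × 2.75% × 115/365 = €2685.9589
Total = €10882.2740

€10882.27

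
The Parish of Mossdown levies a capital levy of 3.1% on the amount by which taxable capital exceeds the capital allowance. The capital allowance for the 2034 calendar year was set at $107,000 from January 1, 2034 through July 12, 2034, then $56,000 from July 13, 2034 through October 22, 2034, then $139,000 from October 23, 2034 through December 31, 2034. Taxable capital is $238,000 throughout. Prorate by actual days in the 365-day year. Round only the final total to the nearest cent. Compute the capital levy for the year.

$4,312.57

January 1 – July 12, 2034: 193 days, exemption $107,000 → ($238,000 − $107,000) × 3.1% × 193/365 = $2,147.3233
July 13 – October 22, 2034: 102 days, exemption $56,000 → ($238,000 − $56,000) × 3.1% × 102/365 = $1,576.6685
October 23 – December 31, 2034: 70 days, exemption $139,000 → ($238,000 − $139,000) × 3.1% × 70/365 = $588.5753
Total = $4,312.5671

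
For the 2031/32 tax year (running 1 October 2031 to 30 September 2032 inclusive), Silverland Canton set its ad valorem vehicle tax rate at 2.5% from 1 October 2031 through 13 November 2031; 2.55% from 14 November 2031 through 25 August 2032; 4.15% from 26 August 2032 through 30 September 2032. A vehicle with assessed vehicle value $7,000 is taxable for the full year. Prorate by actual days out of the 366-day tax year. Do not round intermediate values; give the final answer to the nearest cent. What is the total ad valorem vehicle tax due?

1 October – 13 November 2031: 44 days at 2.5% → $7,000 × 2.5% × 44/366 = $21.0383
14 November 2031 – 25 August 2032: 286 days at 2.55% → $7,000 × 2.55% × 286/366 = $139.4836
26 August – 30 September 2032: 36 days at 4.15% → $7,000 × 4.15% × 36/366 = $28.5738
Total = $189.0956

$189.10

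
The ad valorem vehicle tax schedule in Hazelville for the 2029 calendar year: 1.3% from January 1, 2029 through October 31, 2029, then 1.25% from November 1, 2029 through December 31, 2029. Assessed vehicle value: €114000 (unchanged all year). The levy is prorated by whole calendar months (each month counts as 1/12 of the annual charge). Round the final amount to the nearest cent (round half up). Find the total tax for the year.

€1472.50

January 1 – October 31, 2029: 10 months at 1.3% → €114000 × 1.3% × 10/12 = €1235.0000
November 1 – December 31, 2029: 2 months at 1.25% → €114000 × 1.25% × 2/12 = €237.5000
Total = €1472.5000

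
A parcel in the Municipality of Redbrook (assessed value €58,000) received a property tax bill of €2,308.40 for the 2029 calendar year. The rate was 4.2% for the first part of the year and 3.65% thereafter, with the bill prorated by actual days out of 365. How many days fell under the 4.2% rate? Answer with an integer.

219 days

Let d = days at the first rate; then 365 − d days at the second rate.
€58,000 × [4.2%·d + 3.65%·(365−d)] / 365 = €2,308.40
Solving gives d = 219, so the new rate took effect on 8 August 2029.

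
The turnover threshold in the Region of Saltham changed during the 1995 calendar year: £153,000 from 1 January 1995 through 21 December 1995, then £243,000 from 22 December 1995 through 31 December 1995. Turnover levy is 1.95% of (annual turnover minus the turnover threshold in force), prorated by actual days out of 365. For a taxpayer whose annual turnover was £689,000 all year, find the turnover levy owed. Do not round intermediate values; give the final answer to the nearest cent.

£10,403.92

1 January – 21 December 1995: 355 days, exemption £153,000 → (£689,000 − £153,000) × 1.95% × 355/365 = £10,165.6438
22 December – 31 December 1995: 10 days, exemption £243,000 → (£689,000 − £243,000) × 1.95% × 10/365 = £238.2740
Total = £10,403.9178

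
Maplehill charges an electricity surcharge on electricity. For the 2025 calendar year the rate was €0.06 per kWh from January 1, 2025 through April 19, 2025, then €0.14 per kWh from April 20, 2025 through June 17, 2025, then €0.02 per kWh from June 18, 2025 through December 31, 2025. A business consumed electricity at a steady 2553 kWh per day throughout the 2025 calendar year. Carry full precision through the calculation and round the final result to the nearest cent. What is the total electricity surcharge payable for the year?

€47,843.22

January 1 – April 19, 2025: 109 days × 2553 kWh/day = 278,277 kWh at €0.06/kWh → €16,696.62
April 20 – June 17, 2025: 59 days × 2553 kWh/day = 150,627 kWh at €0.14/kWh → €21,087.78
June 18 – December 31, 2025: 197 days × 2553 kWh/day = 502,941 kWh at €0.02/kWh → €10,058.82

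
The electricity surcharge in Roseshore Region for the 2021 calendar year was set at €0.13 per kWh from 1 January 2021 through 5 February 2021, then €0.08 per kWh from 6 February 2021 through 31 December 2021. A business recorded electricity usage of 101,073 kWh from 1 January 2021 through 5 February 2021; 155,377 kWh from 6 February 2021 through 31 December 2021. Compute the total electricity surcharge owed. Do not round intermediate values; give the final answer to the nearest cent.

1 January – 5 February 2021: 101,073 kWh at €0.13/kWh → €13,139.49
6 February – 31 December 2021: 155,377 kWh at €0.08/kWh → €12,430.16

€25,569.65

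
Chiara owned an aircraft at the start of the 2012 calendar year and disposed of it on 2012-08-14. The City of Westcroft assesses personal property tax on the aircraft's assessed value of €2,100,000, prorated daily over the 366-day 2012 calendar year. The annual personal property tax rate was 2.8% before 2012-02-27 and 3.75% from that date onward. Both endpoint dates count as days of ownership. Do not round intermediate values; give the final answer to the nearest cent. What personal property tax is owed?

2012-01-01 to 2012-02-26: 57 days at 2.8% → €2,100,000 × 2.8% × 57/366 = €9,157.3770
2012-02-27 to 2012-08-14: 170 days at 3.75% → €2,100,000 × 3.75% × 170/366 = €36,577.8689
Total = €45,735.2459

€45,735.25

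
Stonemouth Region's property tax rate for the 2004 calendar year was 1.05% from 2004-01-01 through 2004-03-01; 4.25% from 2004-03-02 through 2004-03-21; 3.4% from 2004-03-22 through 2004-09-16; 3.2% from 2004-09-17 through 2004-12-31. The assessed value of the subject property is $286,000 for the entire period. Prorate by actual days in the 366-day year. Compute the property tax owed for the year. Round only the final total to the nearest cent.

2004-01-01 to 2004-03-01: 61 days at 1.05% → $286,000 × 1.05% × 61/366 = $500.5000
2004-03-02 to 2004-03-21: 20 days at 4.25% → $286,000 × 4.25% × 20/366 = $664.2077
2004-03-22 to 2004-09-16: 179 days at 3.4% → $286,000 × 3.4% × 179/366 = $4,755.7268
2004-09-17 to 2004-12-31: 106 days at 3.2% → $286,000 × 3.2% × 106/366 = $2,650.5792
Total = $8,571.0137

$8,571.01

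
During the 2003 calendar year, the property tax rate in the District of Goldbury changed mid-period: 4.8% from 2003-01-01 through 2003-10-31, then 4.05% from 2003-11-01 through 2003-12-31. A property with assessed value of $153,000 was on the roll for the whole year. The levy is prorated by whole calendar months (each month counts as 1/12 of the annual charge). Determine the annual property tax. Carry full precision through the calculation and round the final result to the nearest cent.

$7,152.75

2003-01-01 to 2003-10-31: 10 months at 4.8% → $153,000 × 4.8% × 10/12 = $6,120.0000
2003-11-01 to 2003-12-31: 2 months at 4.05% → $153,000 × 4.05% × 2/12 = $1,032.7500
Total = $7,152.7500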